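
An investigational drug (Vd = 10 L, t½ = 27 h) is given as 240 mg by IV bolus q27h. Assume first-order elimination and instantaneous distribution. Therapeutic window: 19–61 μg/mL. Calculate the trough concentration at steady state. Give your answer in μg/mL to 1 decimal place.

τ = 27 h = 1 half-life, so f = (1/2)^1 = 0.5.
At steady state, R = 1/(1 − 0.5) = 2/1.
Single-dose peak C₀ = D/Vd = 240/10 = 24 μg/mL.
Steady-state peak Cmax,ss = C₀·R = 24 × 2/1 ≈ 48.000 μg/mL.
Steady-state trough Cmin,ss = Cmax,ss·f ≈ 48.000 × 0.5 ≈ 24.000 μg/mL.
Trough 24.0 μg/mL vs MEC 19 μg/mL: adequate.

24.0 μg/mL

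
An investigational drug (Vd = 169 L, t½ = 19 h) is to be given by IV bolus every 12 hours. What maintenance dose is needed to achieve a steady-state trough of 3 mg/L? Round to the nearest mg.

278 mg

τ/t½ = 12/19 ≈ 0.63158, so f = (1/2)^(12/19) ≈ 0.645470.
Cmin,ss = (D/Vd)·f/(1−f), so D = Cmin,ss·Vd·(1−f)/f.
D = 3 × 169 × (1−f)/f ≈ 3 × 169 × 0.54926 ≈ 278.47 mg.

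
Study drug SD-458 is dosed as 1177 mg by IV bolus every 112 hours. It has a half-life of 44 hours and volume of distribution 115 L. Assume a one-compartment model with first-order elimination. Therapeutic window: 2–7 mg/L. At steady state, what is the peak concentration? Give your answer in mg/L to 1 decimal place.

12.4 mg/L

Over one 112-h interval, 112/44 ≈ 2.5455 half-lives elapse, leaving f ≈ 0.1713 of each dose.
Accumulation ratio R = 1/(1 − f) ≈ 1/0.8287 ≈ 1.2067.
Each bolus raises the concentration by D/Vd = 1177/115 ≈ 10.235 mg/L.
Cmax,ss = C₀/(1 − f) ≈ 10.235/0.8287 ≈ 12.351 mg/L.
Peak 12.4 mg/L vs MTC 7 mg/L: exceeds toxic threshold.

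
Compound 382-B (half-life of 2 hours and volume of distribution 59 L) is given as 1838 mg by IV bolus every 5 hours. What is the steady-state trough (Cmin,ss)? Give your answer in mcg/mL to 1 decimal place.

Over one 5-h interval, 5/2 ≈ 2.5 half-lives elapse, leaving f ≈ 0.1768 of each dose.
At steady state, accumulation factor R = 1/(1 − e^(−kτ)) ≈ 1.2148.
Each bolus raises the concentration by D/Vd = 1838/59 ≈ 31.153 mcg/mL.
Steady-state peak Cmax,ss = C₀·R ≈ 31.153 × 1.2148 ≈ 37.845 mcg/mL.
One interval later, Cmin,ss = Cmax,ss·e^(−kτ) ≈ 37.845 × 0.1768 ≈ 6.691 mcg/mL.

6.7 mcg/mL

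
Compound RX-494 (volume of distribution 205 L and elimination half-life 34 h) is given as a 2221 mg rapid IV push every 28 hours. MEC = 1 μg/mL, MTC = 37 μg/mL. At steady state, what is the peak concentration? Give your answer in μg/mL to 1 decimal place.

τ/t½ = 28/34 ≈ 0.82353, so fraction remaining f = (1/2)^(28/34) ≈ 0.5651.
At steady state, accumulation factor R = 1/(1 − e^(−kτ)) ≈ 2.2994.
Single-dose peak C₀ = D/Vd = 2221/205 ≈ 10.834 μg/mL.
Cmax,ss = C₀/(1 − f) ≈ 10.834/0.4349 ≈ 24.911 μg/mL.
Peak 24.9 μg/mL vs MTC 37 μg/mL: below toxic threshold.

24.9 μg/mL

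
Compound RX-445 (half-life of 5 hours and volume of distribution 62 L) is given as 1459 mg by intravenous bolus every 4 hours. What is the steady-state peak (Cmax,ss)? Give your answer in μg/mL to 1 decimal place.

τ/t½ = 4/5 ≈ 0.8, so fraction remaining f = (1/2)^(4/5) ≈ 0.5743.
Accumulation ratio R = 1/(1 − f) ≈ 1/0.4257 ≈ 2.3491.
Single-dose peak C₀ = D/Vd = 1459/62 ≈ 23.532 μg/mL.
Steady-state peak Cmax,ss = C₀·R ≈ 23.532 × 2.3491 ≈ 55.279 μg/mL.

55.3 μg/mL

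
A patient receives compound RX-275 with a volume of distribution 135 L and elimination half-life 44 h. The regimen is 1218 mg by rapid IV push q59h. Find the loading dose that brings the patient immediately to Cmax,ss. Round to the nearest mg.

2012 mg

f = (1/2)^(59/44) ≈ 0.394772; accumulation ratio R = 1/(1−f) ≈ 1.65227.
Loading dose to hit Cmax,ss on first dose: D_load = D_maint·R ≈ 1218 × 1.65227 ≈ 2012.46 mg.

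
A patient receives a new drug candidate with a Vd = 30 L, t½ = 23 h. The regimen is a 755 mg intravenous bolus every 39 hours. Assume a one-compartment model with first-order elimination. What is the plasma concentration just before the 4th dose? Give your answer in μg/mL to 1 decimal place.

f = (1/2)^(τ/t½) = (1/2)^(39/23) ≈ 0.3087.
C₀ = D/Vd = 755/30 ≈ 25.167 μg/mL.
Before the 4th dose, 3 doses have been given. Superposition: Cmin = C₀·(f + f² + … + f^3).
≈ 25.167 × (0.3087 + 0.0953 + 0.0294) ≈ 25.167 × 0.4334 ≈ 10.907 μg/mL.

10.9 μg/mL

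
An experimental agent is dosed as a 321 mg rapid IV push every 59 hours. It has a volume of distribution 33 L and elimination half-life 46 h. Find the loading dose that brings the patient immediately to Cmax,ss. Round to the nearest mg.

545 mg

f = (1/2)^(59/46) ≈ 0.411052; accumulation ratio R = 1/(1−f) ≈ 1.69794.
Loading dose to hit Cmax,ss on first dose: D_load = D_maint·R ≈ 321 × 1.69794 ≈ 545.04 mg.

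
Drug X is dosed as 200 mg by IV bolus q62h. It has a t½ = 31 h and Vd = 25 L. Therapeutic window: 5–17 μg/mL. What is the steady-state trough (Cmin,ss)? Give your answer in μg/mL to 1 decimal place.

The dosing interval is 2 half-lives, so f = 2^(−2) = 0.25.
Accumulation ratio R = 1/(1 − f) = 1/0.75 = 4/3.
Single-dose peak C₀ = D/Vd = 200/25 = 8 μg/mL.
Steady-state peak Cmax,ss = C₀·R = 8 × 4/3 ≈ 10.667 μg/mL.
Steady-state trough Cmin,ss = Cmax,ss·f ≈ 10.667 × 0.25 ≈ 2.667 μg/mL.
Trough 2.7 μg/mL vs MEC 5 μg/mL: subtherapeutic.

2.7 μg/mL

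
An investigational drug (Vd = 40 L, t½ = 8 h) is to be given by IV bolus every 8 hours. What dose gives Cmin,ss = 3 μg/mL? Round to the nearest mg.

120 mg

τ/t½ = 8/8 ≈ 1, so f = (1/2)^(8/8) ≈ 0.500000.
Cmin,ss = (D/Vd)·f/(1−f), so D = Cmin,ss·Vd·(1−f)/f.
D = 3 × 40 × (1−f)/f ≈ 3 × 40 × 1.00000 ≈ 120.00 mg.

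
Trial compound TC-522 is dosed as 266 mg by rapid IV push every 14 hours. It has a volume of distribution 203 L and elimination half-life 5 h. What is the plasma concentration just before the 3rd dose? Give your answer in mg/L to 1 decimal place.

f = (1/2)^(τ/t½) = (1/2)^(14/5) ≈ 0.1436.
C₀ = D/Vd = 266/203 ≈ 1.310 mg/L.
Before the 3rd dose, 2 doses have been given. Superposition: Cmin = C₀·(f + f²).
≈ 1.310 × (0.1436 + 0.0206) ≈ 1.310 × 0.1642 ≈ 0.215 mg/L.

0.2 mg/L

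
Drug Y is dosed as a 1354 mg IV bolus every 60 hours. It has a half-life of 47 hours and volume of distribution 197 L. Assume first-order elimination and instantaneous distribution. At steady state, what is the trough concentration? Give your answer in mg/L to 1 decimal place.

4.8 mg/L

k = ln2/t½ = ln2/47 ≈ 0.014748 h⁻¹; fraction remaining f = e^(−kτ) = e^(−0.014748×60) ≈ 0.4128.
At steady state, accumulation factor R = 1/(1 − e^(−kτ)) ≈ 1.7030.
Each bolus raises the concentration by D/Vd = 1354/197 ≈ 6.873 mg/L.
Steady-state peak Cmax,ss = C₀·R ≈ 6.873 × 1.7030 ≈ 11.705 mg/L.
Steady-state trough Cmin,ss = Cmax,ss·f ≈ 11.705 × 0.4128 ≈ 4.832 mg/L.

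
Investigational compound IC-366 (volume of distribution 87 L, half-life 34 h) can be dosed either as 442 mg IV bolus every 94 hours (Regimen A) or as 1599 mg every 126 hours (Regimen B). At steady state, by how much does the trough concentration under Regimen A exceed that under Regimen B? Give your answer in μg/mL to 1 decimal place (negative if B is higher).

-0.6 μg/mL

Regimen A: f = (1/2)^(94/34) ≈ 0.1471; Cmin,ss = (442/87)·f/(1−f) ≈ 0.876 μg/mL.
Regimen B: f = (1/2)^(126/34) ≈ 0.0766; Cmin,ss = (1599/87)·f/(1−f) ≈ 1.525 μg/mL.
Difference ≈ 0.876 − 1.525 ≈ -0.649 μg/mL.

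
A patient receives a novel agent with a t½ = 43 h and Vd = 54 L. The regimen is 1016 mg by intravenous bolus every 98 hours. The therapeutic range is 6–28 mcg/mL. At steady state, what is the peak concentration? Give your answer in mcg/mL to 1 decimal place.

τ/t½ = 98/43 ≈ 2.2791, so fraction remaining f = (1/2)^(98/43) ≈ 0.2060.
Accumulation ratio R = 1/(1 − f) ≈ 1/0.7940 ≈ 1.2594.
Each bolus raises the concentration by D/Vd = 1016/54 ≈ 18.815 mcg/mL.
Steady-state peak Cmax,ss = C₀·R ≈ 18.815 × 1.2594 ≈ 23.696 mcg/mL.
Peak 23.7 mcg/mL vs MTC 28 mcg/mL: below toxic threshold.

23.7 mcg/mL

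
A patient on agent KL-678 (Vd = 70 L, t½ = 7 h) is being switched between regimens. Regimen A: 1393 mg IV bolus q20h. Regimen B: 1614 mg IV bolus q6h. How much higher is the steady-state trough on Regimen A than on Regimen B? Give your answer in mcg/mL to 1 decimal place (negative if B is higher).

-25.2 mcg/mL

Regimen A: f = (1/2)^(20/7) ≈ 0.1380; Cmin,ss = (1393/70)·f/(1−f) ≈ 3.186 mcg/mL.
Regimen B: f = (1/2)^(6/7) ≈ 0.5520; Cmin,ss = (1614/70)·f/(1−f) ≈ 28.410 mcg/mL.
Difference ≈ 3.186 − 28.410 ≈ -25.224 mcg/mL.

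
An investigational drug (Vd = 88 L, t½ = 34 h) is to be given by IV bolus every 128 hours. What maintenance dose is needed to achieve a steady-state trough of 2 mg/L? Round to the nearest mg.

2216 mg

τ/t½ = 128/34 ≈ 3.7647, so f = (1/2)^(128/34) ≈ 0.073572.
Cmin,ss = (D/Vd)·f/(1−f), so D = Cmin,ss·Vd·(1−f)/f.
D = 2 × 88 × (1−f)/f ≈ 2 × 88 × 12.59213 ≈ 2216.21 mg.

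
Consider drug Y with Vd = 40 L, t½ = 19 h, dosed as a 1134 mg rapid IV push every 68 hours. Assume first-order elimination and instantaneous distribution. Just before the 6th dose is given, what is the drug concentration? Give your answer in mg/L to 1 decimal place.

f = (1/2)^(τ/t½) = (1/2)^(68/19) ≈ 0.0837.
C₀ = D/Vd = 1134/40 ≈ 28.350 mg/L.
Before the 6th dose, 5 doses have been given. Superposition: Cmin = C₀·(f + f² + … + f^5).
≈ 28.350 × (0.0837 + 0.0070 + 0.0006 + 0.0000 + 0.0000) ≈ 28.350 × 0.0913 ≈ 2.588 mg/L.

2.6 mg/L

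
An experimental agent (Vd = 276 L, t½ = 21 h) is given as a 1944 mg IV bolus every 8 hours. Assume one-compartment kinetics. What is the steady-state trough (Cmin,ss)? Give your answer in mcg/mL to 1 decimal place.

Over one 8-h interval, 8/21 ≈ 0.38095 half-lives elapse, leaving f ≈ 0.7679 of each dose.
At steady state, accumulation factor R = 1/(1 − e^(−kτ)) ≈ 4.3085.
Each bolus raises the concentration by D/Vd = 1944/276 ≈ 7.043 mcg/mL.
Steady-state peak Cmax,ss = C₀·R ≈ 7.043 × 4.3085 ≈ 30.345 mcg/mL.
Steady-state trough Cmin,ss = Cmax,ss·f ≈ 30.345 × 0.7679 ≈ 23.302 mcg/mL.

23.3 mcg/mL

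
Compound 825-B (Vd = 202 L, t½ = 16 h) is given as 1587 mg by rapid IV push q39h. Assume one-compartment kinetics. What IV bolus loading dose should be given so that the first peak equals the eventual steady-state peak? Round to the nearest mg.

1946 mg

f = (1/2)^(39/16) ≈ 0.184603; accumulation ratio R = 1/(1−f) ≈ 1.22640.
Loading dose to hit Cmax,ss on first dose: D_load = D_maint·R ≈ 1587 × 1.22640 ≈ 1946.30 mg.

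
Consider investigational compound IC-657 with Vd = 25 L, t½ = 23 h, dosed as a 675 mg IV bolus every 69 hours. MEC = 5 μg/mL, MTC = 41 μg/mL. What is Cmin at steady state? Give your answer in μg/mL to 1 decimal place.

τ = 69 h = 3 half-lives, so f = (1/2)^3 = 0.125.
At steady state, R = 1/(1 − 0.125) = 8/7.
Single-dose peak C₀ = D/Vd = 675/25 = 27 μg/mL.
Steady-state peak Cmax,ss = C₀·R = 27 × 8/7 ≈ 30.857 μg/mL.
Steady-state trough Cmin,ss = Cmax,ss·f ≈ 30.857 × 0.125 ≈ 3.857 μg/mL.
Trough 3.9 μg/mL vs MEC 5 μg/mL: subtherapeutic.

3.9 μg/mL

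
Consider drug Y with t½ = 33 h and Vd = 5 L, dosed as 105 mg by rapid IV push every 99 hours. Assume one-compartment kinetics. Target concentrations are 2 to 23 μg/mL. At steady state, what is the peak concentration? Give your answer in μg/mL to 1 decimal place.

The dosing interval is 3 half-lives, so f = 2^(−3) = 0.125.
Accumulation ratio R = 1/(1 − f) = 1/0.875 = 8/7.
Single-dose peak C₀ = D/Vd = 105/5 = 21 μg/mL.
Steady-state peak Cmax,ss = C₀·R = 21 × 8/7 ≈ 24.000 μg/mL.
Peak 24.0 μg/mL vs MTC 23 μg/mL: exceeds toxic threshold.

24.0 μg/mL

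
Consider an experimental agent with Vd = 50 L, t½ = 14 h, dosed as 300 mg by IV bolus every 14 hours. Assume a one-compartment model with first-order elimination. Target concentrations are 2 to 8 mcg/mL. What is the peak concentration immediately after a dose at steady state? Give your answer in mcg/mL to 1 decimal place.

12.0 mcg/mL

The dosing interval is 1 half-life, so f = 2^(−1) = 0.5.
Accumulation ratio R = 1/(1 − f) = 1/0.5 = 2/1.
Single-dose peak C₀ = D/Vd = 300/50 = 6 mcg/mL.
Steady-state peak Cmax,ss = C₀·R = 6 × 2/1 ≈ 12.000 mcg/mL.
Peak 12.0 mcg/mL vs MTC 8 mcg/mL: exceeds toxic threshold.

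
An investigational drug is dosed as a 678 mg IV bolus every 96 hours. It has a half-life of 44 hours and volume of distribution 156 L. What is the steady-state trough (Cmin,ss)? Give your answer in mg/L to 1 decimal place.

Over one 96-h interval, 96/44 ≈ 2.1818 half-lives elapse, leaving f ≈ 0.2204 of each dose.
Accumulation ratio R = 1/(1 − f) ≈ 1/0.7796 ≈ 1.2827.
Single-dose peak C₀ = D/Vd = 678/156 ≈ 4.346 mg/L.
Cmax,ss = C₀/(1 − f) ≈ 4.346/0.7796 ≈ 5.575 mg/L.
One interval later, Cmin,ss = Cmax,ss·e^(−kτ) ≈ 5.575 × 0.2204 ≈ 1.229 mg/L.

1.2 mg/L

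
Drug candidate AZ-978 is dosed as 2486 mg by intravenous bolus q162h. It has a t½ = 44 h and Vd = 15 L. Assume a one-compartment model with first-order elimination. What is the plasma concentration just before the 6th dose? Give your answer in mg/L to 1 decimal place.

14.0 mg/L

f = (1/2)^(τ/t½) = (1/2)^(162/44) ≈ 0.0779.
C₀ = D/Vd = 2486/15 ≈ 165.733 mg/L.
Before the 6th dose, 5 doses have been given. Superposition: Cmin = C₀·(f + f² + … + f^5).
≈ 165.733 × (0.0779 + 0.0061 + 0.0005 + 0.0000 + 0.0000) ≈ 165.733 × 0.0845 ≈ 14.004 mg/L.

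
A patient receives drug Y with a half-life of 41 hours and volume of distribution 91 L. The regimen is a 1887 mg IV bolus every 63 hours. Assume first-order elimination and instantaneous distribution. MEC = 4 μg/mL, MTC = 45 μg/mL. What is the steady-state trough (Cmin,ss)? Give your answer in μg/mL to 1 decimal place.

τ/t½ = 63/41 ≈ 1.5366, so fraction remaining f = (1/2)^(63/41) ≈ 0.3447.
Accumulation ratio R = 1/(1 − f) ≈ 1/0.6553 ≈ 1.5260.
Each bolus raises the concentration by D/Vd = 1887/91 ≈ 20.736 μg/mL.
Cmax,ss = C₀/(1 − f) ≈ 20.736/0.6553 ≈ 31.644 μg/mL.
Steady-state trough Cmin,ss = Cmax,ss·f ≈ 31.644 × 0.3447 ≈ 10.908 μg/mL.
Trough 10.9 μg/mL vs MEC 4 μg/mL: adequate.

10.9 μg/mL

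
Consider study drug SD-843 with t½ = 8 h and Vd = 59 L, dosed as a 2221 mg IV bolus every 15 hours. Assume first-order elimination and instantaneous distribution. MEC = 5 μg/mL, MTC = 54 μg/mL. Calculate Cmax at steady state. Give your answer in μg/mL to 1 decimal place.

51.8 μg/mL

τ/t½ = 15/8 ≈ 1.875, so fraction remaining f = (1/2)^(15/8) ≈ 0.2726.
At steady state, accumulation factor R = 1/(1 − e^(−kτ)) ≈ 1.3748.
Single-dose peak C₀ = D/Vd = 2221/59 ≈ 37.644 μg/mL.
Steady-state peak Cmax,ss = C₀·R ≈ 37.644 × 1.3748 ≈ 51.753 μg/mL.
Peak 51.8 μg/mL vs MTC 54 μg/mL: below toxic threshold.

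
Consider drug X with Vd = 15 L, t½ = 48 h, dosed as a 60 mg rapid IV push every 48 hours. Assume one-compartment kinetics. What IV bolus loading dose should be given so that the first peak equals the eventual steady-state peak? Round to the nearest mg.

120 mg

f = (1/2)^(48/48) ≈ 0.500000; accumulation ratio R = 1/(1−f) ≈ 2.00000.
Loading dose to hit Cmax,ss on first dose: D_load = D_maint·R ≈ 60 × 2.00000 ≈ 120.00 mg.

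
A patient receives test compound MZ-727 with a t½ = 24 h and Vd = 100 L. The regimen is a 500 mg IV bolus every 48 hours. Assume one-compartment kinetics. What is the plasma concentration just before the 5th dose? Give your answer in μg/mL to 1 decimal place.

f = (1/2)^(τ/t½) = (1/2)^(48/24) ≈ 0.2500.
C₀ = D/Vd = 500/100 ≈ 5.000 μg/mL.
Before the 5th dose, 4 doses have been given. Superposition: Cmin = C₀·(f + f² + … + f^4).
≈ 5.000 × (0.2500 + 0.0625 + 0.0156 + 0.0039) ≈ 5.000 × 0.3320 ≈ 1.660 μg/mL.

1.7 μg/mL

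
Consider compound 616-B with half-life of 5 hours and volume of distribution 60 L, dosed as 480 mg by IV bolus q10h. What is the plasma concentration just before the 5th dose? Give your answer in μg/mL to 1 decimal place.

2.7 μg/mL

f = (1/2)^(τ/t½) = (1/2)^(10/5) ≈ 0.2500.
C₀ = D/Vd = 480/60 ≈ 8.000 μg/mL.
Before the 5th dose, 4 doses have been given. Superposition: Cmin = C₀·(f + f² + … + f^4).
≈ 8.000 × (0.2500 + 0.0625 + 0.0156 + 0.0039) ≈ 8.000 × 0.3320 ≈ 2.656 μg/mL.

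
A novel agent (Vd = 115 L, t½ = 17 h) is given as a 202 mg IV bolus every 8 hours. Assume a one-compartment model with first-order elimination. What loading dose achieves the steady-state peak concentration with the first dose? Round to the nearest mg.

726 mg

f = (1/2)^(8/17) ≈ 0.721670; accumulation ratio R = 1/(1−f) ≈ 3.59286.
Loading dose to hit Cmax,ss on first dose: D_load = D_maint·R ≈ 202 × 3.59286 ≈ 725.76 mg.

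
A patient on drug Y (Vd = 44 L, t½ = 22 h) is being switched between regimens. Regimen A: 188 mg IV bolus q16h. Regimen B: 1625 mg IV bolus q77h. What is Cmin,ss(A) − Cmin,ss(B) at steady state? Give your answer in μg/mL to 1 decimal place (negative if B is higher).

2.9 μg/mL

Regimen A: f = (1/2)^(16/22) ≈ 0.6040; Cmin,ss = (188/44)·f/(1−f) ≈ 6.517 μg/mL.
Regimen B: f = (1/2)^(77/22) ≈ 0.0884; Cmin,ss = (1625/44)·f/(1−f) ≈ 3.581 μg/mL.
Difference ≈ 6.517 − 3.581 ≈ 2.936 μg/mL.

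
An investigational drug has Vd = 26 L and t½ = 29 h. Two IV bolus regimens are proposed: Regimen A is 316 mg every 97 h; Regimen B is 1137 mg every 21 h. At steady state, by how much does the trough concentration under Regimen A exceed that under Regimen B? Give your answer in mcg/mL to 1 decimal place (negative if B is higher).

-65.8 mcg/mL

Regimen A: f = (1/2)^(97/29) ≈ 0.0984; Cmin,ss = (316/26)·f/(1−f) ≈ 1.326 mcg/mL.
Regimen B: f = (1/2)^(21/29) ≈ 0.6054; Cmin,ss = (1137/26)·f/(1−f) ≈ 67.092 mcg/mL.
Difference ≈ 1.326 − 67.092 ≈ -65.766 mcg/mL.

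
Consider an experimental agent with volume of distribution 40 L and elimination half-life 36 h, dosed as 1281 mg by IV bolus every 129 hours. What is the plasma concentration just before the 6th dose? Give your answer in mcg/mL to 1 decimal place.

f = (1/2)^(τ/t½) = (1/2)^(129/36) ≈ 0.0834.
C₀ = D/Vd = 1281/40 ≈ 32.025 mcg/mL.
Before the 6th dose, 5 doses have been given. Superposition: Cmin = C₀·(f + f² + … + f^5).
≈ 32.025 × (0.0834 + 0.0070 + 0.0006 + 0.0000 + 0.0000) ≈ 32.025 × 0.0910 ≈ 2.914 mcg/mL.

2.9 mcg/mL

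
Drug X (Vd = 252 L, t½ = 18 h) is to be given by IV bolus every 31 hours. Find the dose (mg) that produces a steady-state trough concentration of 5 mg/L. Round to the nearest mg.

2897 mg

τ/t½ = 31/18 ≈ 1.7222, so f = (1/2)^(31/18) ≈ 0.303082.
Cmin,ss = (D/Vd)·f/(1−f), so D = Cmin,ss·Vd·(1−f)/f.
D = 5 × 252 × (1−f)/f ≈ 5 × 252 × 2.29944 ≈ 2897.29 mg.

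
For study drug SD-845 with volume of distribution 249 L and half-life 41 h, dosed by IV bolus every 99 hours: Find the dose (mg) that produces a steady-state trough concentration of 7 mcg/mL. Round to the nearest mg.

7550 mg

τ/t½ = 99/41 ≈ 2.4146, so f = (1/2)^(99/41) ≈ 0.187552.
Cmin,ss = (D/Vd)·f/(1−f), so D = Cmin,ss·Vd·(1−f)/f.
D = 7 × 249 × (1−f)/f ≈ 7 × 249 × 4.33185 ≈ 7550.41 mg.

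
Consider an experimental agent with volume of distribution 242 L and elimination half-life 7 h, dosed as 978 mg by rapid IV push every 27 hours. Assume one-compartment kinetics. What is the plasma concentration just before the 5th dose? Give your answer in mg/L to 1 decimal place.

0.3 mg/L

f = (1/2)^(τ/t½) = (1/2)^(27/7) ≈ 0.0690.
C₀ = D/Vd = 978/242 ≈ 4.041 mg/L.
Before the 5th dose, 4 doses have been given. Superposition: Cmin = C₀·(f + f² + … + f^4).
≈ 4.041 × (0.0690 + 0.0048 + 0.0003 + 0.0000) ≈ 4.041 × 0.0741 ≈ 0.299 mg/L.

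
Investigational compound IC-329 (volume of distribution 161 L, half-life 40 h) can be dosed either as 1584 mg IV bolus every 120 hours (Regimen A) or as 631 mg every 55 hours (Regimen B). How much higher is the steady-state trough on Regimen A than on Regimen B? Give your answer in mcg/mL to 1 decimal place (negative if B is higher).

-1.1 mcg/mL

Regimen A: f = (1/2)^(120/40) ≈ 0.1250; Cmin,ss = (1584/161)·f/(1−f) ≈ 1.406 mcg/mL.
Regimen B: f = (1/2)^(55/40) ≈ 0.3856; Cmin,ss = (631/161)·f/(1−f) ≈ 2.460 mcg/mL.
Difference ≈ 1.406 − 2.460 ≈ -1.054 mcg/mL.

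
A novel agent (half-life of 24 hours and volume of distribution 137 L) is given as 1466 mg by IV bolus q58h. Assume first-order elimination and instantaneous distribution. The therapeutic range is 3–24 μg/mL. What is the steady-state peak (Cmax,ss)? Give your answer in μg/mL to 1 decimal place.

13.2 μg/mL

Over one 58-h interval, 58/24 ≈ 2.4167 half-lives elapse, leaving f ≈ 0.1873 of each dose.
At steady state, accumulation factor R = 1/(1 − e^(−kτ)) ≈ 1.2305.
Single-dose peak C₀ = D/Vd = 1466/137 ≈ 10.701 μg/mL.
Steady-state peak Cmax,ss = C₀·R ≈ 10.701 × 1.2305 ≈ 13.168 μg/mL.
Peak 13.2 μg/mL vs MTC 24 μg/mL: below toxic threshold.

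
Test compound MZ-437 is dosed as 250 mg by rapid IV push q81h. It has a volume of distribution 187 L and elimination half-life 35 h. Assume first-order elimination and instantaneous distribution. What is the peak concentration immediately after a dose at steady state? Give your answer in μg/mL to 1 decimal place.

Over one 81-h interval, 81/35 ≈ 2.3143 half-lives elapse, leaving f ≈ 0.2011 of each dose.
Accumulation ratio R = 1/(1 − f) ≈ 1/0.7989 ≈ 1.2517.
Single-dose peak C₀ = D/Vd = 250/187 ≈ 1.337 μg/mL.
Steady-state peak Cmax,ss = C₀·R ≈ 1.337 × 1.2517 ≈ 1.674 μg/mL.

1.7 μg/mL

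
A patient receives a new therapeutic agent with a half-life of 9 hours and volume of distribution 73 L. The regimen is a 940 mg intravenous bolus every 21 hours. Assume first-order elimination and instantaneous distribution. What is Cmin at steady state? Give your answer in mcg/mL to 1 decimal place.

k = ln2/t½ = ln2/9 ≈ 0.077016 h⁻¹; fraction remaining f = e^(−kτ) = e^(−0.077016×21) ≈ 0.1984.
Accumulation ratio R = 1/(1 − f) ≈ 1/0.8016 ≈ 1.2475.
Each bolus raises the concentration by D/Vd = 940/73 ≈ 12.877 mcg/mL.
Cmax,ss = C₀/(1 − f) ≈ 12.877/0.8016 ≈ 16.064 mcg/mL.
One interval later, Cmin,ss = Cmax,ss·e^(−kτ) ≈ 16.064 × 0.1984 ≈ 3.187 mcg/mL.

3.2 mcg/mL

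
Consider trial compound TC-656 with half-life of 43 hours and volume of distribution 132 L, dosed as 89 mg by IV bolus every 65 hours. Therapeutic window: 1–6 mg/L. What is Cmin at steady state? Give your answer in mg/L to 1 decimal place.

0.4 mg/L

τ/t½ = 65/43 ≈ 1.5116, so fraction remaining f = (1/2)^(65/43) ≈ 0.3507.
Accumulation ratio R = 1/(1 − f) ≈ 1/0.6493 ≈ 1.5401.
Each bolus raises the concentration by D/Vd = 89/132 ≈ 0.674 mg/L.
Cmax,ss = C₀/(1 − f) ≈ 0.674/0.6493 ≈ 1.038 mg/L.
One interval later, Cmin,ss = Cmax,ss·e^(−kτ) ≈ 1.038 × 0.3507 ≈ 0.364 mg/L.
Trough 0.4 mg/L vs MEC 1 mg/L: subtherapeutic.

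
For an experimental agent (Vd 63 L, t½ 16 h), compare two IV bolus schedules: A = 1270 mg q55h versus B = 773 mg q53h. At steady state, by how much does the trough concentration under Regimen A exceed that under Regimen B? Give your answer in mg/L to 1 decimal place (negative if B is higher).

0.7 mg/L

Regimen A: f = (1/2)^(55/16) ≈ 0.0923; Cmin,ss = (1270/63)·f/(1−f) ≈ 2.050 mg/L.
Regimen B: f = (1/2)^(53/16) ≈ 0.1007; Cmin,ss = (773/63)·f/(1−f) ≈ 1.374 mg/L.
Difference ≈ 2.050 − 1.374 ≈ 0.676 mg/L.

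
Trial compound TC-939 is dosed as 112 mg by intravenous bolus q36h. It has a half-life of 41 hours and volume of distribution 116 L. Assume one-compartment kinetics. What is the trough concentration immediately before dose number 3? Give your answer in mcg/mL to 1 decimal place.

0.8 mcg/mL

f = (1/2)^(τ/t½) = (1/2)^(36/41) ≈ 0.5441.
C₀ = D/Vd = 112/116 ≈ 0.966 mcg/mL.
Before the 3rd dose, 2 doses have been given. Superposition: Cmin = C₀·(f + f²).
≈ 0.966 × (0.5441 + 0.2960) ≈ 0.966 × 0.8401 ≈ 0.812 mcg/mL.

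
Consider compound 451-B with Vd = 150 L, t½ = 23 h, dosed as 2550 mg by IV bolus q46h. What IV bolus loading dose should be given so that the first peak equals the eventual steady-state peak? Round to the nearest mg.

3400 mg

f = (1/2)^(46/23) ≈ 0.250000; accumulation ratio R = 1/(1−f) ≈ 1.33333.
Loading dose to hit Cmax,ss on first dose: D_load = D_maint·R ≈ 2550 × 1.33333 ≈ 3399.99 mg.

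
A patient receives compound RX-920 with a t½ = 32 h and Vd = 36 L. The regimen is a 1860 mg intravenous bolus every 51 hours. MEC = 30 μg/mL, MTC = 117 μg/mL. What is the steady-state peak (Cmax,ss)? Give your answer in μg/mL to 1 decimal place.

77.3 μg/mL

Over one 51-h interval, 51/32 ≈ 1.5938 half-lives elapse, leaving f ≈ 0.3313 of each dose.
At steady state, accumulation factor R = 1/(1 − e^(−kτ)) ≈ 1.4954.
Single-dose peak C₀ = D/Vd = 1860/36 ≈ 51.667 μg/mL.
Cmax,ss = C₀/(1 − f) ≈ 51.667/0.6687 ≈ 77.265 μg/mL.
Peak 77.3 μg/mL vs MTC 117 μg/mL: below toxic threshold.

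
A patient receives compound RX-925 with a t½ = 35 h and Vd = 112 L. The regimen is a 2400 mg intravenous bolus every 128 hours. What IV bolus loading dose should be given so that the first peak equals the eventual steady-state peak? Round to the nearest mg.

2607 mg

f = (1/2)^(128/35) ≈ 0.079267; accumulation ratio R = 1/(1−f) ≈ 1.08609.
Loading dose to hit Cmax,ss on first dose: D_load = D_maint·R ≈ 2400 × 1.08609 ≈ 2606.62 mg.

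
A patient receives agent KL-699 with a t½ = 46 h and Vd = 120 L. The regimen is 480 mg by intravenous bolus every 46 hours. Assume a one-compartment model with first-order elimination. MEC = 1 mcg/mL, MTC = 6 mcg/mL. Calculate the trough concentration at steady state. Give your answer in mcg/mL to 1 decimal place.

4.0 mcg/mL

The dosing interval is 1 half-life, so f = 2^(−1) = 0.5.
Accumulation ratio R = 1/(1 − f) = 1/0.5 = 2/1.
Single-dose peak C₀ = D/Vd = 480/120 = 4 mcg/mL.
Steady-state peak Cmax,ss = C₀·R = 4 × 2/1 ≈ 8.000 mcg/mL.
Steady-state trough Cmin,ss = Cmax,ss·f ≈ 8.000 × 0.5 ≈ 4.000 mcg/mL.
Trough 4.0 mcg/mL vs MEC 1 mcg/mL: adequate.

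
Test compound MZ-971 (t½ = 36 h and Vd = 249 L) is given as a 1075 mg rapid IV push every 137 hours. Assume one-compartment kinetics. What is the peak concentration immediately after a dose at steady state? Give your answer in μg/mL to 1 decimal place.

4.6 μg/mL

τ/t½ = 137/36 ≈ 3.8056, so fraction remaining f = (1/2)^(137/36) ≈ 0.0715.
At steady state, accumulation factor R = 1/(1 − e^(−kτ)) ≈ 1.0770.
Single-dose peak C₀ = D/Vd = 1075/249 ≈ 4.317 μg/mL.
Steady-state peak Cmax,ss = C₀·R ≈ 4.317 × 1.0770 ≈ 4.649 μg/mL.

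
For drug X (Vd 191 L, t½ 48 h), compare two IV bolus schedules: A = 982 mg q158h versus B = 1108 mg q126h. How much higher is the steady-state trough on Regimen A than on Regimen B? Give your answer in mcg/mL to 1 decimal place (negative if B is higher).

Regimen A: f = (1/2)^(158/48) ≈ 0.1021; Cmin,ss = (982/191)·f/(1−f) ≈ 0.585 mcg/mL.
Regimen B: f = (1/2)^(126/48) ≈ 0.1621; Cmin,ss = (1108/191)·f/(1−f) ≈ 1.122 mcg/mL.
Difference ≈ 0.585 − 1.122 ≈ -0.537 mcg/mL.

-0.5 mcg/mL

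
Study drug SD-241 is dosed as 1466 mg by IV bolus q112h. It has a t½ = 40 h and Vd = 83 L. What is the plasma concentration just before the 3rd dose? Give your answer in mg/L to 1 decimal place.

f = (1/2)^(τ/t½) = (1/2)^(112/40) ≈ 0.1436.
C₀ = D/Vd = 1466/83 ≈ 17.663 mg/L.
Before the 3rd dose, 2 doses have been given. Superposition: Cmin = C₀·(f + f²).
≈ 17.663 × (0.1436 + 0.0206) ≈ 17.663 × 0.1642 ≈ 2.900 mg/L.

2.9 mg/L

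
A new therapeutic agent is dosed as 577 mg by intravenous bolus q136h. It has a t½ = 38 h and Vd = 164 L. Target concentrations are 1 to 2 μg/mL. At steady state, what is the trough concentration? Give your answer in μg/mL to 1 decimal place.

τ/t½ = 136/38 ≈ 3.5789, so fraction remaining f = (1/2)^(136/38) ≈ 0.0837.
Accumulation ratio R = 1/(1 − f) ≈ 1/0.9163 ≈ 1.0913.
Single-dose peak C₀ = D/Vd = 577/164 ≈ 3.518 μg/mL.
Steady-state peak Cmax,ss = C₀·R ≈ 3.518 × 1.0913 ≈ 3.839 μg/mL.
One interval later, Cmin,ss = Cmax,ss·e^(−kτ) ≈ 3.839 × 0.0837 ≈ 0.321 μg/mL.
Trough 0.3 μg/mL vs MEC 1 μg/mL: subtherapeutic.

0.3 μg/mL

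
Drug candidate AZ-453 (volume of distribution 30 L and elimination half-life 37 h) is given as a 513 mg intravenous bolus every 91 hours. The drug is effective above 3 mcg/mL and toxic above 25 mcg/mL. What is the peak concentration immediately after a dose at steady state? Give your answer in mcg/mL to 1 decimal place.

Over one 91-h interval, 91/37 ≈ 2.4595 half-lives elapse, leaving f ≈ 0.1818 of each dose.
At steady state, accumulation factor R = 1/(1 − e^(−kτ)) ≈ 1.2222.
Each bolus raises the concentration by D/Vd = 513/30 ≈ 17.100 mcg/mL.
Cmax,ss = C₀/(1 − f) ≈ 17.100/0.8182 ≈ 20.900 mcg/mL.
Peak 20.9 mcg/mL vs MTC 25 mcg/mL: below toxic threshold.

20.9 mcg/mL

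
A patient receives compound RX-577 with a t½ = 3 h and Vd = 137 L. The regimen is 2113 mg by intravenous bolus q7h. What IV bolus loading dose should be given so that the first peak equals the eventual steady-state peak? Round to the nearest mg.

f = (1/2)^(7/3) ≈ 0.198425; accumulation ratio R = 1/(1−f) ≈ 1.24754.
Loading dose to hit Cmax,ss on first dose: D_load = D_maint·R ≈ 2113 × 1.24754 ≈ 2636.05 mg.

2636 mg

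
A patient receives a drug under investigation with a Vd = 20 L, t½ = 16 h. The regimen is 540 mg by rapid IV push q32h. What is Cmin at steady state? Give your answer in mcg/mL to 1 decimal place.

9.0 mcg/mL

The dosing interval is 2 half-lives, so f = 2^(−2) = 0.25.
Accumulation ratio R = 1/(1 − f) = 1/0.75 = 4/3.
Single-dose peak C₀ = D/Vd = 540/20 = 27 mcg/mL.
Steady-state peak Cmax,ss = C₀·R = 27 × 4/3 ≈ 36.000 mcg/mL.
Steady-state trough Cmin,ss = Cmax,ss·f ≈ 36.000 × 0.25 ≈ 9.000 mcg/mL.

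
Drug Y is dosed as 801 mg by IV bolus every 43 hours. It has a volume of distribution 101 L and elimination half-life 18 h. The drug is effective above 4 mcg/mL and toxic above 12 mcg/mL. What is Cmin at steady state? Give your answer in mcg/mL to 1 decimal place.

Over one 43-h interval, 43/18 ≈ 2.3889 half-lives elapse, leaving f ≈ 0.1909 of each dose.
Single-dose peak C₀ = D/Vd = 801/101 ≈ 7.931 mcg/mL.
Steady-state trough Cmin,ss = C₀·f/(1−f) ≈ 7.931 × 0.1909/0.8091 ≈ 1.871 mcg/mL.
Trough 1.9 mcg/mL vs MEC 4 mcg/mL: subtherapeutic.

1.9 mcg/mL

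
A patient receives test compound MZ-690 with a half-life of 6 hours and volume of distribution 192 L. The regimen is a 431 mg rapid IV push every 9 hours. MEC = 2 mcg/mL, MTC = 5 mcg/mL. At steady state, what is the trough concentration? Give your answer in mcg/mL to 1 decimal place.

k = ln2/t½ = ln2/6 ≈ 0.115525 h⁻¹; fraction remaining f = e^(−kτ) = e^(−0.115525×9) ≈ 0.3536.
At steady state, accumulation factor R = 1/(1 − e^(−kτ)) ≈ 1.5470.
Single-dose peak C₀ = D/Vd = 431/192 ≈ 2.245 mcg/mL.
Steady-state peak Cmax,ss = C₀·R ≈ 2.245 × 1.5470 ≈ 3.473 mcg/mL.
Steady-state trough Cmin,ss = Cmax,ss·f ≈ 3.473 × 0.3536 ≈ 1.228 mcg/mL.
Trough 1.2 mcg/mL vs MEC 2 mcg/mL: subtherapeutic.

1.2 mcg/mL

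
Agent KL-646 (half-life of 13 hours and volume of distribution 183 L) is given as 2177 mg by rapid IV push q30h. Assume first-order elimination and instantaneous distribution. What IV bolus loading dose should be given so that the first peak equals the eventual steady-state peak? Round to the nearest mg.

f = (1/2)^(30/13) ≈ 0.201983; accumulation ratio R = 1/(1−f) ≈ 1.25311.
Loading dose to hit Cmax,ss on first dose: D_load = D_maint·R ≈ 2177 × 1.25311 ≈ 2728.02 mg.

2728 mg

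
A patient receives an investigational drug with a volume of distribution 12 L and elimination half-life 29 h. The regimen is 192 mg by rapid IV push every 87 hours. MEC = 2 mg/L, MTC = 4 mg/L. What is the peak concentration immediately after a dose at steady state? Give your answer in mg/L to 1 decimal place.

τ = 87 h = 3 half-lives, so f = (1/2)^3 = 0.125.
Accumulation ratio R = 1/(1 − f) = 1/0.875 = 8/7.
Single-dose peak C₀ = D/Vd = 192/12 = 16 mg/L.
Steady-state peak Cmax,ss = C₀·R = 16 × 8/7 ≈ 18.286 mg/L.
Peak 18.3 mg/L vs MTC 4 mg/L: exceeds toxic threshold.

18.3 mg/L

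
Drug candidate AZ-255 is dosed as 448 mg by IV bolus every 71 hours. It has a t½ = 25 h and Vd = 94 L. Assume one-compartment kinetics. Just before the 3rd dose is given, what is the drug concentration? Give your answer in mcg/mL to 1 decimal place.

f = (1/2)^(τ/t½) = (1/2)^(71/25) ≈ 0.1397.
C₀ = D/Vd = 448/94 ≈ 4.766 mcg/mL.
Before the 3rd dose, 2 doses have been given. Superposition: Cmin = C₀·(f + f²).
≈ 4.766 × (0.1397 + 0.0195) ≈ 4.766 × 0.1592 ≈ 0.759 mcg/mL.

0.8 mcg/mL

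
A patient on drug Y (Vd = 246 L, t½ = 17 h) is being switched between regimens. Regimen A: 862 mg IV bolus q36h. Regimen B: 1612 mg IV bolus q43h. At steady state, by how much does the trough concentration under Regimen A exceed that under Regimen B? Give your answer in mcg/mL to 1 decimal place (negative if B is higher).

-0.3 mcg/mL

Regimen A: f = (1/2)^(36/17) ≈ 0.2304; Cmin,ss = (862/246)·f/(1−f) ≈ 1.049 mcg/mL.
Regimen B: f = (1/2)^(43/17) ≈ 0.1732; Cmin,ss = (1612/246)·f/(1−f) ≈ 1.373 mcg/mL.
Difference ≈ 1.049 − 1.373 ≈ -0.324 mcg/mL.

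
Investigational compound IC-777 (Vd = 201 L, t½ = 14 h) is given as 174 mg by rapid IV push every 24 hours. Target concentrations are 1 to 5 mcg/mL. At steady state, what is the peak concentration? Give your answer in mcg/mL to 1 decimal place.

1.2 mcg/mL

Over one 24-h interval, 24/14 ≈ 1.7143 half-lives elapse, leaving f ≈ 0.3048 of each dose.
Accumulation ratio R = 1/(1 − f) ≈ 1/0.6952 ≈ 1.4384.
Single-dose peak C₀ = D/Vd = 174/201 ≈ 0.866 mcg/mL.
Cmax,ss = C₀/(1 − f) ≈ 0.866/0.6952 ≈ 1.246 mcg/mL.
Peak 1.2 mcg/mL vs MTC 5 mcg/mL: below toxic threshold.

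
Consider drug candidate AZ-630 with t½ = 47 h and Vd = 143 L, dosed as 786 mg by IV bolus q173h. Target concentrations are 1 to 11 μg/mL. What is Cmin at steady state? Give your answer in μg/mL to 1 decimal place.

τ/t½ = 173/47 ≈ 3.6809, so fraction remaining f = (1/2)^(173/47) ≈ 0.0780.
Single-dose peak C₀ = D/Vd = 786/143 ≈ 5.497 μg/mL.
Steady-state trough Cmin,ss = C₀·f/(1−f) ≈ 5.497 × 0.0780/0.9220 ≈ 0.465 μg/mL.
Trough 0.5 μg/mL vs MEC 1 μg/mL: subtherapeutic.

0.5 μg/mL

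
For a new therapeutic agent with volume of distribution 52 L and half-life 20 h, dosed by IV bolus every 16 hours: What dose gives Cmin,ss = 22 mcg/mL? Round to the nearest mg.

τ/t½ = 16/20 ≈ 0.8, so f = (1/2)^(16/20) ≈ 0.574349.
Cmin,ss = (D/Vd)·f/(1−f), so D = Cmin,ss·Vd·(1−f)/f.
D = 22 × 52 × (1−f)/f ≈ 22 × 52 × 0.74110 ≈ 847.82 mg.

848 mg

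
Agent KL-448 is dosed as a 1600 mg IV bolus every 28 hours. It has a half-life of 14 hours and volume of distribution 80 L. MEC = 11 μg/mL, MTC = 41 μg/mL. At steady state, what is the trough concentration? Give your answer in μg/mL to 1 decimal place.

6.7 μg/mL

The dosing interval is 2 half-lives, so f = 2^(−2) = 0.25.
At steady state, R = 1/(1 − 0.25) = 4/3.
Single-dose peak C₀ = D/Vd = 1600/80 = 20 μg/mL.
Steady-state peak Cmax,ss = C₀·R = 20 × 4/3 ≈ 26.667 μg/mL.
Steady-state trough Cmin,ss = Cmax,ss·f ≈ 26.667 × 0.25 ≈ 6.667 μg/mL.
Trough 6.7 μg/mL vs MEC 11 μg/mL: subtherapeutic.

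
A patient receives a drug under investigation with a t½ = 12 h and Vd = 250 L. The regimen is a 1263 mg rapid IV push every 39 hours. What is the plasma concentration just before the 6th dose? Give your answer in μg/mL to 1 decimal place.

0.6 μg/mL

f = (1/2)^(τ/t½) = (1/2)^(39/12) ≈ 0.1051.
C₀ = D/Vd = 1263/250 ≈ 5.052 μg/mL.
Before the 6th dose, 5 doses have been given. Superposition: Cmin = C₀·(f + f² + … + f^5).
≈ 5.052 × (0.1051 + 0.0110 + 0.0012 + 0.0001 + 0.0000) ≈ 5.052 × 0.1174 ≈ 0.593 μg/mL.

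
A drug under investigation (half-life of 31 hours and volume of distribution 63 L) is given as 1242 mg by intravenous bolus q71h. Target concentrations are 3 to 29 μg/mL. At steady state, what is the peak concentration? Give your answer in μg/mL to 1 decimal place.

24.8 μg/mL

Over one 71-h interval, 71/31 ≈ 2.2903 half-lives elapse, leaving f ≈ 0.2044 of each dose.
Accumulation ratio R = 1/(1 − f) ≈ 1/0.7956 ≈ 1.2569.
Each bolus raises the concentration by D/Vd = 1242/63 ≈ 19.714 μg/mL.
Steady-state peak Cmax,ss = C₀·R ≈ 19.714 × 1.2569 ≈ 24.779 μg/mL.
Peak 24.8 μg/mL vs MTC 29 μg/mL: below toxic threshold.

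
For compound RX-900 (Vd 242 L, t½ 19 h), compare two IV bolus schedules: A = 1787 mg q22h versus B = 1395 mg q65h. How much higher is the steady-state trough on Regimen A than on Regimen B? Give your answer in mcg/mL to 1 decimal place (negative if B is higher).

5.4 mcg/mL

Regimen A: f = (1/2)^(22/19) ≈ 0.4482; Cmin,ss = (1787/242)·f/(1−f) ≈ 5.998 mcg/mL.
Regimen B: f = (1/2)^(65/19) ≈ 0.0934; Cmin,ss = (1395/242)·f/(1−f) ≈ 0.594 mcg/mL.
Difference ≈ 5.998 − 0.594 ≈ 5.404 mcg/mL.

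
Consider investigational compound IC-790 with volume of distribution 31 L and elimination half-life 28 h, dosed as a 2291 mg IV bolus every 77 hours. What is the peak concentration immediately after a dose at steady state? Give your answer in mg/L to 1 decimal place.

86.8 mg/L

τ/t½ = 77/28 ≈ 2.75, so fraction remaining f = (1/2)^(77/28) ≈ 0.1487.
Accumulation ratio R = 1/(1 − f) ≈ 1/0.8513 ≈ 1.1747.
Single-dose peak C₀ = D/Vd = 2291/31 ≈ 73.903 mg/L.
Steady-state peak Cmax,ss = C₀·R ≈ 73.903 × 1.1747 ≈ 86.814 mg/L.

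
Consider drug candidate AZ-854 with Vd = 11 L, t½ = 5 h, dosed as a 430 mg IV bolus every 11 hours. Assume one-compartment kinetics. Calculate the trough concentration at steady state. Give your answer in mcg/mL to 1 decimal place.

k = ln2/t½ = ln2/5 ≈ 0.138629 h⁻¹; fraction remaining f = e^(−kτ) = e^(−0.138629×11) ≈ 0.2176.
Accumulation ratio R = 1/(1 − f) ≈ 1/0.7824 ≈ 1.2781.
Each bolus raises the concentration by D/Vd = 430/11 ≈ 39.091 mcg/mL.
Cmax,ss = C₀/(1 − f) ≈ 39.091/0.7824 ≈ 49.963 mcg/mL.
Steady-state trough Cmin,ss = Cmax,ss·f ≈ 49.963 × 0.2176 ≈ 10.872 mcg/mL.

10.9 mcg/mL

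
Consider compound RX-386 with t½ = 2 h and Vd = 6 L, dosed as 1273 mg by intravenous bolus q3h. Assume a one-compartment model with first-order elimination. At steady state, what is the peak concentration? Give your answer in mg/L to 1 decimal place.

Over one 3-h interval, 3/2 ≈ 1.5 half-lives elapse, leaving f ≈ 0.3536 of each dose.
At steady state, accumulation factor R = 1/(1 − e^(−kτ)) ≈ 1.5470.
Single-dose peak C₀ = D/Vd = 1273/6 ≈ 212.167 mg/L.
Steady-state peak Cmax,ss = C₀·R ≈ 212.167 × 1.5470 ≈ 328.222 mg/L.

328.2 mg/L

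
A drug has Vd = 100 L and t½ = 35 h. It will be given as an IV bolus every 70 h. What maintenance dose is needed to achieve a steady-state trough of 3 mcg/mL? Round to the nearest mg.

τ/t½ = 70/35 ≈ 2, so f = (1/2)^(70/35) ≈ 0.250000.
Cmin,ss = (D/Vd)·f/(1−f), so D = Cmin,ss·Vd·(1−f)/f.
D = 3 × 100 × (1−f)/f ≈ 3 × 100 × 3.00000 ≈ 900.00 mg.

900 mg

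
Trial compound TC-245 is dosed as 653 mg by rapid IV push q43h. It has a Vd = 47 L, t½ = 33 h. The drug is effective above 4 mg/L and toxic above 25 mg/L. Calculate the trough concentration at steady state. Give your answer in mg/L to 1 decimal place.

9.5 mg/L

k = ln2/t½ = ln2/33 ≈ 0.021004 h⁻¹; fraction remaining f = e^(−kτ) = e^(−0.021004×43) ≈ 0.4053.
At steady state, accumulation factor R = 1/(1 − e^(−kτ)) ≈ 1.6815.
Each bolus raises the concentration by D/Vd = 653/47 ≈ 13.894 mg/L.
Cmax,ss = C₀/(1 − f) ≈ 13.894/0.5947 ≈ 23.363 mg/L.
One interval later, Cmin,ss = Cmax,ss·e^(−kτ) ≈ 23.363 × 0.4053 ≈ 9.469 mg/L.
Trough 9.5 mg/L vs MEC 4 mg/L: adequate.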